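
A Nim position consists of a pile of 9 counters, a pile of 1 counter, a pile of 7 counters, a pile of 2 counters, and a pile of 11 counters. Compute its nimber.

Bitwise XOR of the heap sizes:
  1001  (9)
  0001  (1)
  0111  (7)
  0010  (2)
  1011  (11)
  ----
  0110  (6)

6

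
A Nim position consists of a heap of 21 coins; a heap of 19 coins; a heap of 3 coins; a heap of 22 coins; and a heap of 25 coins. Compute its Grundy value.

10

Nim-sum: 21 ^ 19 ^ 3 ^ 22 ^ 25 = 10.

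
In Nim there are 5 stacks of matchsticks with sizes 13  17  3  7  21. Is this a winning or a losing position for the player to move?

Winning position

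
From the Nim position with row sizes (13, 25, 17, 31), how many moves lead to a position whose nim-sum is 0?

3

In binary:
  01101  (13)
  11001  (25)
  10001  (17)
  11111  (31)
  -----
  11010  (26)
The overall nim-sum is X = 26. A row of size p has a winning move iff p XOR X < p (reduce it to p XOR X).
  13: 13 XOR 26 = 23 ≥ 13 — no move.
  25: 25 XOR 26 = 3 < 25 — winning move (to 3).
  17: 17 XOR 26 = 11 < 17 — winning move (to 11).
  31: 31 XOR 26 = 5 < 31 — winning move (to 5).
That gives 3 winning moves.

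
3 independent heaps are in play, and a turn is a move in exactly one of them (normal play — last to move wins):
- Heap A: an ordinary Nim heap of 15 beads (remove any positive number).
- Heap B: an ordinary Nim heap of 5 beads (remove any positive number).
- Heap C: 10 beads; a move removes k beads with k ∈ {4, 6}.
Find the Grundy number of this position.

Heap A is a plain Nim heap of size 15, so its Grundy value is 15.
Heap B is a plain Nim heap of size 5, so its Grundy value is 5.
Build the Grundy sequence for heap C with g(k) = mex{g(k−s) : s ∈ {4, 6}, s ≤ k}:
k:     0  1  2  3  4  5  6  7  8  9 10
g(k):  0  0  0  0  1  1  1  1  2  2  0
So g(10) = 0.
By the Sprague-Grundy theorem, the Grundy value of a sum of independent games is the XOR of the component values.
Combined value = 15 ⊕ 5 ⊕ 0 = 10.

10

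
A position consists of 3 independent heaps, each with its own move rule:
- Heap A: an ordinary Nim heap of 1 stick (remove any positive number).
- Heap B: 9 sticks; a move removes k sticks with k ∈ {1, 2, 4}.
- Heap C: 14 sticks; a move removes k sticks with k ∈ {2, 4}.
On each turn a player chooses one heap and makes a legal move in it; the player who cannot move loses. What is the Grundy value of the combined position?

0

Heap A is a plain Nim heap of size 1, so its Grundy value is 1.
Grundy values for heap B (subtraction set {1, 2, 4}):
g(0) = mex{} = 0
g(1) = mex{0} = 1
g(2) = mex{0,1} = 2
g(3) = mex{1,2} = 0
g(4) = mex{0,2} = 1
g(5) = mex{0,1} = 2
g(6) = mex{1,2} = 0
g(7) = mex{0,2} = 1
g(8) = mex{0,1} = 2
g(9) = mex{1,2} = 0
So g(9) = 0.
Grundy values for heap C (subtraction set {2, 4}):
g(0) = mex{} = 0
g(1) = mex{} = 0
g(2) = mex{0} = 1
g(3) = mex{0} = 1
g(4) = mex{0,1} = 2
g(5) = mex{0,1} = 2
g(6) = mex{1,2} = 0
g(7) = mex{1,2} = 0
g(8) = mex{0,2} = 1
g(9) = mex{0,2} = 1
g(10) = mex{0,1} = 2
g(11) = mex{0,1} = 2
g(12) = mex{1,2} = 0
g(13) = mex{1,2} = 0
g(14) = mex{0,2} = 1
So g(14) = 1.
By the Sprague-Grundy theorem, the Grundy value of a sum of independent games is the XOR of the component values.
Combined value = 1 ⊕ 0 ⊕ 1 = 0.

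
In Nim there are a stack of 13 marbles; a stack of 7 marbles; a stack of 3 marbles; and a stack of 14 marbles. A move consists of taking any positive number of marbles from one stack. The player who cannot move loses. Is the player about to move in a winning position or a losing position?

Write each in binary and XOR column by column:
  1101  (13)
  0111  (7)
  0011  (3)
  1110  (14)
  ----
  0111  (7)
The nim-sum is 7 ≠ 0, so this is an N-position: the player to move can win.

Winning position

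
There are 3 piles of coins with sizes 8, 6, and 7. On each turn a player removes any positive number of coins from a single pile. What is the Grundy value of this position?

Compute the nim-sum pairwise:
8 ^ 6 = 14
14 ^ 7 = 9

9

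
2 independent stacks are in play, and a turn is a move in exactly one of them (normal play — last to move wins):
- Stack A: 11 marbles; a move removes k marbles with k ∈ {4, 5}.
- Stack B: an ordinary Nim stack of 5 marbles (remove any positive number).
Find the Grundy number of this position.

5

Grundy values for stack A (subtraction set {4, 5}):
g(0) = mex{} = 0
g(1) = mex{} = 0
g(2) = mex{} = 0
g(3) = mex{} = 0
g(4) = mex{0} = 1
g(5) = mex{0} = 1
g(6) = mex{0} = 1
g(7) = mex{0} = 1
g(8) = mex{0,1} = 2
g(9) = mex{1} = 0
g(10) = mex{1} = 0
g(11) = mex{1} = 0
So g(11) = 0.
Stack B is a plain Nim stack of size 5, so its Grundy value is 5.
By the Sprague-Grundy theorem, the Grundy value of a sum of independent games is the XOR of the component values.
Combined value = 0 ⊕ 5 = 5.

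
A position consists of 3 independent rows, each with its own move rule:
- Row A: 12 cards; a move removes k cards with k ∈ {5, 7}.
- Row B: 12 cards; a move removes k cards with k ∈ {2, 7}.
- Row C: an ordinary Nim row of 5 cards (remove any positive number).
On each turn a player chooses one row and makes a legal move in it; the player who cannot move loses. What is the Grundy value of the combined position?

4

For row A, compute g(0), g(1), … with moves {5, 7}:
g(0) = mex{} = 0
g(1) = mex{} = 0
g(2) = mex{} = 0
g(3) = mex{} = 0
g(4) = mex{} = 0
g(5) = mex{0} = 1
g(6) = mex{0} = 1
g(7) = mex{0} = 1
g(8) = mex{0} = 1
g(9) = mex{0} = 1
g(10) = mex{0,1} = 2
g(11) = mex{0,1} = 2
g(12) = mex{1} = 0
So g(12) = 0.
Build the Grundy sequence for row B with g(k) = mex{g(k−s) : s ∈ {2, 7}, s ≤ k}:
g(0) = mex{} = 0
g(1) = mex{} = 0
g(2) = mex{0} = 1
g(3) = mex{0} = 1
g(4) = mex{1} = 0
g(5) = mex{1} = 0
g(6) = mex{0} = 1
g(7) = mex{0} = 1
g(8) = mex{0,1} = 2
g(9) = mex{1} = 0
g(10) = mex{1,2} = 0
g(11) = mex{0} = 1
g(12) = mex{0} = 1
So g(12) = 1.
Row C is a plain Nim row of size 5, so its Grundy value is 5.
By the Sprague-Grundy theorem, the Grundy value of a sum of independent games is the XOR of the component values.
Combined value = 0 XOR 1 XOR 5 = 4.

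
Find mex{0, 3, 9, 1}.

2

The values 0, 1 are all present; 2 is the first non-negative integer missing from the set.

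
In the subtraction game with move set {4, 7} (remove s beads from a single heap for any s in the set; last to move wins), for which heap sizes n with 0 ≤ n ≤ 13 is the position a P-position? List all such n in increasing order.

0, 1, 2, 3, 11, 12, 13

Compute g(0), g(1), … for moves {4, 7}:
g(0) = mex{} = 0
g(1) = mex{} = 0
g(2) = mex{} = 0
g(3) = mex{} = 0
g(4) = mex{0} = 1
g(5) = mex{0} = 1
g(6) = mex{0} = 1
g(7) = mex{0} = 1
g(8) = mex{0,1} = 2
g(9) = mex{0,1} = 2
g(10) = mex{0,1} = 2
g(11) = mex{1} = 0
g(12) = mex{1,2} = 0
g(13) = mex{1,2} = 0
The P-positions (g = 0) in 0..13 are 0, 1, 2, 3, 11, 12, 13.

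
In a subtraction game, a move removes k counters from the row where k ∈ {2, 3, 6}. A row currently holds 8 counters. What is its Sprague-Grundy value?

2

Compute g(0), g(1), … for moves {2, 3, 6}:
k:     0  1  2  3  4  5  6  7  8
g(k):  0  0  1  1  2  0  3  1  2
So g(8) = 2.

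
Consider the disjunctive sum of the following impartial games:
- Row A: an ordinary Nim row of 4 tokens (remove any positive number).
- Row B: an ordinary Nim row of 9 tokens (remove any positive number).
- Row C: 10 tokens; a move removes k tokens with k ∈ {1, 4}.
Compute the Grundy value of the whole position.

13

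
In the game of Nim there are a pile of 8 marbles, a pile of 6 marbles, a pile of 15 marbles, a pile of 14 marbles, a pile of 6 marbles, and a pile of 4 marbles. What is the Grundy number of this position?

Compute the nim-sum pairwise:
8 ^ 6 = 14
14 ^ 15 = 1
1 ^ 14 = 15
15 ^ 6 = 9
9 ^ 4 = 13

13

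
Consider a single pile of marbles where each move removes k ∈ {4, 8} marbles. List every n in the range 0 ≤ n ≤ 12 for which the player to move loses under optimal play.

0, 1, 2, 3, 12

Grundy values for subtraction set {4, 8}:
k:     0  1  2  3  4  5  6  7  8  9 10 11 12
g(k):  0  0  0  0  1  1  1  1  2  2  2  2  0
The P-positions (g = 0) in 0..12 are 0, 1, 2, 3, 12.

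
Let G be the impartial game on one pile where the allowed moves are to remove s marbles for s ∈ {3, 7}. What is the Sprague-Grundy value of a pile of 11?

Build the Grundy sequence with g(k) = mex{g(k−s) : s ∈ {3, 7}, s ≤ k}:
k:     0  1  2  3  4  5  6  7  8  9 10 11
g(k):  0  0  0  1  1  1  0  2  2  1  0  0
So g(11) = 0.

0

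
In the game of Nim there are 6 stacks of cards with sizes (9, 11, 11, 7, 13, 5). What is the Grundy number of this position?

Nim-sum: 9 ^ 11 ^ 11 ^ 7 ^ 13 ^ 5 = 6.

6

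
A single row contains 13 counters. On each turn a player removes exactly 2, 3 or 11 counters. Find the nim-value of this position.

2

Grundy values for subtraction set {2, 3, 11}:
g(0) = mex{} = 0
g(1) = mex{} = 0
g(2) = mex{0} = 1
g(3) = mex{0} = 1
g(4) = mex{0,1} = 2
g(5) = mex{1} = 0
g(6) = mex{1,2} = 0
g(7) = mex{0,2} = 1
g(8) = mex{0} = 1
g(9) = mex{0,1} = 2
g(10) = mex{1} = 0
g(11) = mex{0,1,2} = 3
g(12) = mex{0,2} = 1
g(13) = mex{0,1,3} = 2
So g(13) = 2.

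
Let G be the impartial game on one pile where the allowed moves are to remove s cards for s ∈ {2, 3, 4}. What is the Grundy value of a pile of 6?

0

Grundy values for subtraction set {2, 3, 4}:
g(0) = mex{} = 0
g(1) = mex{} = 0
g(2) = mex{0} = 1
g(3) = mex{0} = 1
g(4) = mex{0,1} = 2
g(5) = mex{0,1} = 2
g(6) = mex{1,2} = 0
So g(6) = 0.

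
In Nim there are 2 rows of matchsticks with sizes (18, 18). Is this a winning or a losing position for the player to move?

Losing position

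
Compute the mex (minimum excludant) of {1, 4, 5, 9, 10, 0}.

2

The values 0, 1 are all present; 2 is the first non-negative integer missing from the set.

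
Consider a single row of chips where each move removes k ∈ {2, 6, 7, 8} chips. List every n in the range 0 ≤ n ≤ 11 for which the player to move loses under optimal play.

0, 1, 4, 5

Build the Grundy sequence with g(k) = mex{g(k−s) : s ∈ {2, 6, 7, 8}, s ≤ k}:
g(0) = mex{} = 0
g(1) = mex{} = 0
g(2) = mex{0} = 1
g(3) = mex{0} = 1
g(4) = mex{1} = 0
g(5) = mex{1} = 0
g(6) = mex{0} = 1
g(7) = mex{0} = 1
g(8) = mex{0,1} = 2
g(9) = mex{0,1} = 2
g(10) = mex{0,1,2} = 3
g(11) = mex{0,1,2} = 3
The P-positions (g = 0) in 0..11 are 0, 1, 4, 5.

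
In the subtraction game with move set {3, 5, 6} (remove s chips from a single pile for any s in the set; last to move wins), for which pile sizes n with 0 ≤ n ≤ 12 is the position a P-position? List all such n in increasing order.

Build the Grundy sequence with g(k) = mex{g(k−s) : s ∈ {3, 5, 6}, s ≤ k}:
k:     0  1  2  3  4  5  6  7  8  9 10 11 12
g(k):  0  0  0  1  1  1  2  2  2  0  0  0  1
The P-positions (g = 0) in 0..12 are 0, 1, 2, 9, 10, 11.

0, 1, 2, 9, 10, 11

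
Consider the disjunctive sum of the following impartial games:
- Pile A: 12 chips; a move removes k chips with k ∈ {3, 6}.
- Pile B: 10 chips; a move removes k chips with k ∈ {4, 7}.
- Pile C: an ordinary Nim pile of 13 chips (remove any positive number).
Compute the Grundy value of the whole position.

14

Build the Grundy sequence for pile A with g(k) = mex{g(k−s) : s ∈ {3, 6}, s ≤ k}:
k:     0  1  2  3  4  5  6  7  8  9 10 11 12
g(k):  0  0  0  1  1  1  2  2  2  0  0  0  1
So g(12) = 1.
Build the Grundy sequence for pile B with g(k) = mex{g(k−s) : s ∈ {4, 7}, s ≤ k}:
k:     0  1  2  3  4  5  6  7  8  9 10
g(k):  0  0  0  0  1  1  1  1  2  2  2
So g(10) = 2.
Pile C is a plain Nim pile of size 13, so its Grundy value is 13.
The value of a disjunctive sum is the nim-sum of the parts.
Combined value = 1 ⊕ 2 ⊕ 13 = 14.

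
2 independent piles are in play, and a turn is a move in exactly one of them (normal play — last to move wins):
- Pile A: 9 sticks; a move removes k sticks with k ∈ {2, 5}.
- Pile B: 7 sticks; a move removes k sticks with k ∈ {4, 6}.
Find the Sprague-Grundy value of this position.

0

Build the Grundy sequence for pile A with g(k) = mex{g(k−s) : s ∈ {2, 5}, s ≤ k}:
k:     0  1  2  3  4  5  6  7  8  9
g(k):  0  0  1  1  0  2  1  0  0  1
So g(9) = 1.
Build the Grundy sequence for pile B with g(k) = mex{g(k−s) : s ∈ {4, 6}, s ≤ k}:
g(0) = mex{} = 0
g(1) = mex{} = 0
g(2) = mex{} = 0
g(3) = mex{} = 0
g(4) = mex{0} = 1
g(5) = mex{0} = 1
g(6) = mex{0} = 1
g(7) = mex{0} = 1
So g(7) = 1.
The value of a disjunctive sum is the nim-sum of the parts.
Combined value = 1 ⊕ 1 = 0.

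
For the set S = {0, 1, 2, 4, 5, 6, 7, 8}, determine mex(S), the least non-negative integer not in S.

3

The values 0, 1, 2 are all present; 3 is the first non-negative integer missing from the set.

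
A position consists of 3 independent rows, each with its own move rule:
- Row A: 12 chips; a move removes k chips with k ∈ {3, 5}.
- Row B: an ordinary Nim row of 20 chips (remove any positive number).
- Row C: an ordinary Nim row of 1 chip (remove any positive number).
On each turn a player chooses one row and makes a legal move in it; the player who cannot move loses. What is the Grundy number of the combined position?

Grundy values for row A (subtraction set {3, 5}):
k:     0  1  2  3  4  5  6  7  8  9 10 11 12
g(k):  0  0  0  1  1  1  2  2  0  0  0  1  1
So g(12) = 1.
Row B is a plain Nim row of size 20, so its Grundy value is 20.
Row C is a plain Nim row of size 1, so its Grundy value is 1.
By the Sprague-Grundy theorem, the Grundy value of a sum of independent games is the XOR of the component values.
Combined value = 1 ⊕ 20 ⊕ 1 = 20.

20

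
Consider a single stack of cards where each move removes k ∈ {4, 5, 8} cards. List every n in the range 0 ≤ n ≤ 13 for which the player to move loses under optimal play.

0, 1, 2, 3, 12, 13

Build the Grundy sequence with g(k) = mex{g(k−s) : s ∈ {4, 5, 8}, s ≤ k}:
g(0) = mex{} = 0
g(1) = mex{} = 0
g(2) = mex{} = 0
g(3) = mex{} = 0
g(4) = mex{0} = 1
g(5) = mex{0} = 1
g(6) = mex{0} = 1
g(7) = mex{0} = 1
g(8) = mex{0,1} = 2
g(9) = mex{0,1} = 2
g(10) = mex{0,1} = 2
g(11) = mex{0,1} = 2
g(12) = mex{1,2} = 0
g(13) = mex{1,2} = 0
The P-positions (g = 0) in 0..13 are 0, 1, 2, 3, 12, 13.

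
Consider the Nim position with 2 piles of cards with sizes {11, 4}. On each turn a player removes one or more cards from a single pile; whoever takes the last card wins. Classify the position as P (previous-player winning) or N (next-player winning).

N-position

Write each in binary and XOR column by column:
  1011  (11)
  0100  (4)
  ----
  1111  (15)
The nim-sum is 15 ≠ 0, so this is an N-position: the player to move can win.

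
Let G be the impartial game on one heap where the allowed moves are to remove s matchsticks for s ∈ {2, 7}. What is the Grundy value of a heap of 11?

Compute g(0), g(1), … for moves {2, 7}:
k:     0  1  2  3  4  5  6  7  8  9 10 11
g(k):  0  0  1  1  0  0  1  1  2  0  0  1
So g(11) = 1.

1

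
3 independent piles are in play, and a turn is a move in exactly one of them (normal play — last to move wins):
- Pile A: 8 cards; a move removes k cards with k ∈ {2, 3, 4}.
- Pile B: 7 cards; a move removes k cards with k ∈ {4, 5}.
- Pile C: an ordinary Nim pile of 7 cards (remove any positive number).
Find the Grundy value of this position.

7

For pile A, compute g(0), g(1), … with moves {2, 3, 4}:
g(0) = mex{} = 0
g(1) = mex{} = 0
g(2) = mex{0} = 1
g(3) = mex{0} = 1
g(4) = mex{0,1} = 2
g(5) = mex{0,1} = 2
g(6) = mex{1,2} = 0
g(7) = mex{1,2} = 0
g(8) = mex{0,2} = 1
So g(8) = 1.
Grundy values for pile B (subtraction set {4, 5}):
g(0) = mex{} = 0
g(1) = mex{} = 0
g(2) = mex{} = 0
g(3) = mex{} = 0
g(4) = mex{0} = 1
g(5) = mex{0} = 1
g(6) = mex{0} = 1
g(7) = mex{0} = 1
So g(7) = 1.
Pile C is a plain Nim pile of size 7, so its Grundy value is 7.
By the Sprague-Grundy theorem, the Grundy value of a sum of independent games is the XOR of the component values.
Combined value = 1 XOR 1 XOR 7 = 7.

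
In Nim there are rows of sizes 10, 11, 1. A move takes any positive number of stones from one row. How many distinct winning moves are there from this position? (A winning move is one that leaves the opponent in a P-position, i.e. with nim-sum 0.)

0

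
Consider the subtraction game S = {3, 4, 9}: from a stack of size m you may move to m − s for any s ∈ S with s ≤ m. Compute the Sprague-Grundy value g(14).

Grundy values for subtraction set {3, 4, 9}:
k:     0  1  2  3  4  5  6  7  8  9 10 11 12 13 14
g(k):  0  0  0  1  1  1  2  0  0  3  1  1  2  0  0
So g(14) = 0.

0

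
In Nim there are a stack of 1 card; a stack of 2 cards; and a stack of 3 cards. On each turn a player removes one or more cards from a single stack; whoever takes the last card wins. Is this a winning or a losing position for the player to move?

Losing position

Nim-sum: 1 XOR 2 XOR 3 = 0.
The nim-sum is 0, so this is a P-position: the player to move is in a losing position under optimal play.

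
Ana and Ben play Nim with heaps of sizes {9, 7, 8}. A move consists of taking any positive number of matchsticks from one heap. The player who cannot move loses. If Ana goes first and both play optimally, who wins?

Ana wins

Compute the nim-sum pairwise:
9 ^ 7 = 14
14 ^ 8 = 6
The nim-sum is 6 ≠ 0, so this is an N-position: the player to move can win; Ana has a winning move.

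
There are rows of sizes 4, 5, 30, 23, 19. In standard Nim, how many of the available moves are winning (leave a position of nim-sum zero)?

3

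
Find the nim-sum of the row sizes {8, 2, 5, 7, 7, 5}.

10

Compute the nim-sum pairwise:
8 ⊕ 2 = 10
10 ⊕ 5 = 15
15 ⊕ 7 = 8
8 ⊕ 7 = 15
15 ⊕ 5 = 10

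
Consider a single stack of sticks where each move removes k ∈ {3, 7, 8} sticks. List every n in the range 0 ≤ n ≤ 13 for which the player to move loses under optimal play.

0, 1, 2, 6, 11, 12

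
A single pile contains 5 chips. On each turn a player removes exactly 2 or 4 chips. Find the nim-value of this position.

Build the Grundy sequence with g(k) = mex{g(k−s) : s ∈ {2, 4}, s ≤ k}:
g(0) = mex{} = 0
g(1) = mex{} = 0
g(2) = mex{0} = 1
g(3) = mex{0} = 1
g(4) = mex{0,1} = 2
g(5) = mex{0,1} = 2
So g(5) = 2.

2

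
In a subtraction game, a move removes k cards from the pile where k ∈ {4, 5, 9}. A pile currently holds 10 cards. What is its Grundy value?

2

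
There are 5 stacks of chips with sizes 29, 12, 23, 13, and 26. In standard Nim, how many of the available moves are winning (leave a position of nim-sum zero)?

3

Nim-sum: 29 XOR 12 XOR 23 XOR 13 XOR 26 = 17.
The overall nim-sum is X = 17. A stack of size p has a winning move iff p XOR X < p (reduce it to p XOR X).
  29: 29 XOR 17 = 12 < 29 — winning move (to 12).
  12: 12 XOR 17 = 29 ≥ 12 — no move.
  23: 23 XOR 17 = 6 < 23 — winning move (to 6).
  13: 13 XOR 17 = 28 ≥ 13 — no move.
  26: 26 XOR 17 = 11 < 26 — winning move (to 11).
That gives 3 winning moves.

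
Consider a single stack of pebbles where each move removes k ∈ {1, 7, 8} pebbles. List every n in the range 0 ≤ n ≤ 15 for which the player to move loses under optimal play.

Grundy values for subtraction set {1, 7, 8}:
k:     0  1  2  3  4  5  6  7  8  9 10 11 12 13 14 15
g(k):  0  1  0  1  0  1  0  1  2  3  2  3  2  3  2  0
The P-positions (g = 0) in 0..15 are 0, 2, 4, 6, 15.

0, 2, 4, 6, 15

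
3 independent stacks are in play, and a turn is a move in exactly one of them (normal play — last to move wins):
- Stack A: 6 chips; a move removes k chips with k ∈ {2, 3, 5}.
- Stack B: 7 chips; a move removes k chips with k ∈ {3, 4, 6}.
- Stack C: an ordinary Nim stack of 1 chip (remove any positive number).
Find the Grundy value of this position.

Build the Grundy sequence for stack A with g(k) = mex{g(k−s) : s ∈ {2, 3, 5}, s ≤ k}:
g(0) = mex{} = 0
g(1) = mex{} = 0
g(2) = mex{0} = 1
g(3) = mex{0} = 1
g(4) = mex{0,1} = 2
g(5) = mex{0,1} = 2
g(6) = mex{0,1,2} = 3
So g(6) = 3.
Grundy values for stack B (subtraction set {3, 4, 6}):
k:     0  1  2  3  4  5  6  7
g(k):  0  0  0  1  1  1  2  2
So g(7) = 2.
Stack C is a plain Nim stack of size 1, so its Grundy value is 1.
The value of a disjunctive sum is the nim-sum of the parts.
Combined value = 3 ⊕ 2 ⊕ 1 = 0.

0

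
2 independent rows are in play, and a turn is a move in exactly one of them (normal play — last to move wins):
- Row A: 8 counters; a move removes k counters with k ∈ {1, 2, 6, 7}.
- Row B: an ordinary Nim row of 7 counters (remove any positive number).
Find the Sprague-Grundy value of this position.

For row A, compute g(0), g(1), … with moves {1, 2, 6, 7}:
g(0) = mex{} = 0
g(1) = mex{0} = 1
g(2) = mex{0,1} = 2
g(3) = mex{1,2} = 0
g(4) = mex{0,2} = 1
g(5) = mex{0,1} = 2
g(6) = mex{0,1,2} = 3
g(7) = mex{0,1,2,3} = 4
g(8) = mex{1,2,3,4} = 0
So g(8) = 0.
Row B is a plain Nim row of size 7, so its Grundy value is 7.
The value of a disjunctive sum is the nim-sum of the parts.
Combined value = 0 ⊕ 7 = 7.

7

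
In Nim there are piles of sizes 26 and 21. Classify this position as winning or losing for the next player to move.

Winning position

In binary:
  11010  (26)
  10101  (21)
  -----
  01111  (15)
The nim-sum is 15 ≠ 0, so this is an N-position: the player to move can win.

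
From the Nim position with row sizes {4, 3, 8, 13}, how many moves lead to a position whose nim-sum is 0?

Compute the nim-sum pairwise:
4 ^ 3 = 7
7 ^ 8 = 15
15 ^ 13 = 2
The overall nim-sum is X = 2. A row of size p has a winning move iff p XOR X < p (reduce it to p XOR X).
  4: 4 XOR 2 = 6 ≥ 4 — no move.
  3: 3 XOR 2 = 1 < 3 — winning move (to 1).
  8: 8 XOR 2 = 10 ≥ 8 — no move.
  13: 13 XOR 2 = 15 ≥ 13 — no move.
That gives 1 winning move.

1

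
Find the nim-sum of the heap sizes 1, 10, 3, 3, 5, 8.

6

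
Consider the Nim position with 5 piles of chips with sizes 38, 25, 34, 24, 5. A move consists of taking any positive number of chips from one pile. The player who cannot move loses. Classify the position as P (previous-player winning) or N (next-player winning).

P-position

Compute the nim-sum pairwise:
38 ⊕ 25 = 63
63 ⊕ 34 = 29
29 ⊕ 24 = 5
5 ⊕ 5 = 0
The nim-sum is 0, so this is a P-position: the player to move is in a losing position under optimal play.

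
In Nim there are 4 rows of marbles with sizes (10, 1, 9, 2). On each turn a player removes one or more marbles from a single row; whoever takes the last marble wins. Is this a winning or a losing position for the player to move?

Losing position

Nim-sum: 10 ^ 1 ^ 9 ^ 2 = 0.
The nim-sum is 0, so this is a P-position: the player to move is in a losing position under optimal play.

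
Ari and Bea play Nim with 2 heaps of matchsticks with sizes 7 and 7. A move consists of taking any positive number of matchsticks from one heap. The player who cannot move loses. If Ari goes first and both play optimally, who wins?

Compute the nim-sum pairwise:
7 XOR 7 = 0
The nim-sum is 0, so this is a P-position: the player to move is in a losing position under optimal play; Ari is about to move from it and so loses — Bea wins.

Bea wins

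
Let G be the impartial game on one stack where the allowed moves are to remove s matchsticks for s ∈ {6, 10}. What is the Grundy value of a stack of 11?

Compute g(0), g(1), … for moves {6, 10}:
g(0) = mex{} = 0
g(1) = mex{} = 0
g(2) = mex{} = 0
g(3) = mex{} = 0
g(4) = mex{} = 0
g(5) = mex{} = 0
g(6) = mex{0} = 1
g(7) = mex{0} = 1
g(8) = mex{0} = 1
g(9) = mex{0} = 1
g(10) = mex{0} = 1
g(11) = mex{0} = 1
So g(11) = 1.

1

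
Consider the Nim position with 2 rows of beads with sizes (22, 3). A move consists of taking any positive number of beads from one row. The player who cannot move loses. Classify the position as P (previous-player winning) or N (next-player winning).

Nim-sum: 22 ^ 3 = 21.
The nim-sum is 21 ≠ 0, so this is an N-position: the player to move can win.

N-position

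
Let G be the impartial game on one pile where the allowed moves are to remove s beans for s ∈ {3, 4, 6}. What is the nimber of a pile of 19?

Compute g(0), g(1), … for moves {3, 4, 6}:
k:     0  1  2  3  4  5  6  7  8  9 10 11 12 13 14 15 16 17 18 19
g(k):  0  0  0  1  1  1  2  2  2  0  0  0  1  1  1  2  2  2  0  0
So g(19) = 0.

0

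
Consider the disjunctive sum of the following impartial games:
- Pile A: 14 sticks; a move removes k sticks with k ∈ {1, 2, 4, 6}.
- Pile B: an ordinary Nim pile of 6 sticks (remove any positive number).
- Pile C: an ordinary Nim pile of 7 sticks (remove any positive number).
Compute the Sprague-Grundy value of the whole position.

For pile A, compute g(0), g(1), … with moves {1, 2, 4, 6}:
g(0) = mex{} = 0
g(1) = mex{0} = 1
g(2) = mex{0,1} = 2
g(3) = mex{1,2} = 0
g(4) = mex{0,2} = 1
g(5) = mex{0,1} = 2
g(6) = mex{0,1,2} = 3
g(7) = mex{0,1,2,3} = 4
g(8) = mex{1,2,3,4} = 0
g(9) = mex{0,2,4} = 1
g(10) = mex{0,1,3} = 2
g(11) = mex{1,2,4} = 0
g(12) = mex{0,2,3} = 1
g(13) = mex{0,1,4} = 2
g(14) = mex{0,1,2} = 3
So g(14) = 3.
Pile B is a plain Nim pile of size 6, so its Grundy value is 6.
Pile C is a plain Nim pile of size 7, so its Grundy value is 7.
By the Sprague-Grundy theorem, the Grundy value of a sum of independent games is the XOR of the component values.
Combined value = 3 XOR 6 XOR 7 = 2.

2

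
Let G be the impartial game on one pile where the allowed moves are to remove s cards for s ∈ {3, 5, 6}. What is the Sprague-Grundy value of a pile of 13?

1

Compute g(0), g(1), … for moves {3, 5, 6}:
g(0) = mex{} = 0
g(1) = mex{} = 0
g(2) = mex{} = 0
g(3) = mex{0} = 1
g(4) = mex{0} = 1
g(5) = mex{0} = 1
g(6) = mex{0,1} = 2
g(7) = mex{0,1} = 2
g(8) = mex{0,1} = 2
g(9) = mex{1,2} = 0
g(10) = mex{1,2} = 0
g(11) = mex{1,2} = 0
g(12) = mex{0,2} = 1
g(13) = mex{0,2} = 1
So g(13) = 1.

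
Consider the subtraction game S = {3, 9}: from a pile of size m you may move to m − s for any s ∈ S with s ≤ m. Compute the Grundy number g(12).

0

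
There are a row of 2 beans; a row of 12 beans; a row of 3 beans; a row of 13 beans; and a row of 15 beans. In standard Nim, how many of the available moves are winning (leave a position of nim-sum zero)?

3

Nim-sum: 2 ⊕ 12 ⊕ 3 ⊕ 13 ⊕ 15 = 15.
The overall nim-sum is X = 15. A row of size p has a winning move iff p XOR X < p (reduce it to p XOR X).
  2: 2 XOR 15 = 13 ≥ 2 — no move.
  12: 12 XOR 15 = 3 < 12 — winning move (to 3).
  3: 3 XOR 15 = 12 ≥ 3 — no move.
  13: 13 XOR 15 = 2 < 13 — winning move (to 2).
  15: 15 XOR 15 = 0 < 15 — winning move (to 0).
That gives 3 winning moves.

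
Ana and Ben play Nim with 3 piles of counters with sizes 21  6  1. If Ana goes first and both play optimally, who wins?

Ana wins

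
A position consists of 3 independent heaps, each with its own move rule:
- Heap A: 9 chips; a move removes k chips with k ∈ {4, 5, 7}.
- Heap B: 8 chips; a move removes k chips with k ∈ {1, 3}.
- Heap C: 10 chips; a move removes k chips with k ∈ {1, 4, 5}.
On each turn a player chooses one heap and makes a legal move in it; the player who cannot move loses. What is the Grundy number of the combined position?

Grundy values for heap A (subtraction set {4, 5, 7}):
g(0) = mex{} = 0
g(1) = mex{} = 0
g(2) = mex{} = 0
g(3) = mex{} = 0
g(4) = mex{0} = 1
g(5) = mex{0} = 1
g(6) = mex{0} = 1
g(7) = mex{0} = 1
g(8) = mex{0,1} = 2
g(9) = mex{0,1} = 2
So g(9) = 2.
Grundy values for heap B (subtraction set {1, 3}):
g(0) = mex{} = 0
g(1) = mex{0} = 1
g(2) = mex{1} = 0
g(3) = mex{0} = 1
g(4) = mex{1} = 0
g(5) = mex{0} = 1
g(6) = mex{1} = 0
g(7) = mex{0} = 1
g(8) = mex{1} = 0
So g(8) = 0.
Build the Grundy sequence for heap C with g(k) = mex{g(k−s) : s ∈ {1, 4, 5}, s ≤ k}:
g(0) = mex{} = 0
g(1) = mex{0} = 1
g(2) = mex{1} = 0
g(3) = mex{0} = 1
g(4) = mex{0,1} = 2
g(5) = mex{0,1,2} = 3
g(6) = mex{0,1,3} = 2
g(7) = mex{0,1,2} = 3
g(8) = mex{1,2,3} = 0
g(9) = mex{0,2,3} = 1
g(10) = mex{1,2,3} = 0
So g(10) = 0.
By the Sprague-Grundy theorem, the Grundy value of a sum of independent games is the XOR of the component values.
Combined value = 2 ⊕ 0 ⊕ 0 = 2.

2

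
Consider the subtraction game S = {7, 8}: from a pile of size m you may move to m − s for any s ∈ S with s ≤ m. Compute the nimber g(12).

1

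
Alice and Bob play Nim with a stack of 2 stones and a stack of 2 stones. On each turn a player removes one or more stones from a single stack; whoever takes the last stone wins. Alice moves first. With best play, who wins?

Write each in binary and XOR column by column:
  10  (2)
  10  (2)
  --
  00  (0)
The nim-sum is 0, so this is a P-position: the player to move is in a losing position under optimal play; Alice is about to move from it and so loses — Bob wins.

Bob wins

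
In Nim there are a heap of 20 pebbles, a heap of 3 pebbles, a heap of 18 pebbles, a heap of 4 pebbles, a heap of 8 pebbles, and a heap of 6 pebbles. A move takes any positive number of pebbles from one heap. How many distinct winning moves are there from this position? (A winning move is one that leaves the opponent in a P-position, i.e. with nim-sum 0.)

Nim-sum: 20 ⊕ 3 ⊕ 18 ⊕ 4 ⊕ 8 ⊕ 6 = 15.
The overall nim-sum is X = 15. A heap of size p has a winning move iff p XOR X < p (reduce it to p XOR X).
  20: 20 XOR 15 = 27 ≥ 20 — no move.
  3: 3 XOR 15 = 12 ≥ 3 — no move.
  18: 18 XOR 15 = 29 ≥ 18 — no move.
  4: 4 XOR 15 = 11 ≥ 4 — no move.
  8: 8 XOR 15 = 7 < 8 — winning move (to 7).
  6: 6 XOR 15 = 9 ≥ 6 — no move.
That gives 1 winning move.

1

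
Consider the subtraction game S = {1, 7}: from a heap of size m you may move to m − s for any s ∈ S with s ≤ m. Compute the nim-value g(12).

0

Compute g(0), g(1), … for moves {1, 7}:
k:     0  1  2  3  4  5  6  7  8  9 10 11 12
g(k):  0  1  0  1  0  1  0  1  0  1  0  1  0
So g(12) = 0.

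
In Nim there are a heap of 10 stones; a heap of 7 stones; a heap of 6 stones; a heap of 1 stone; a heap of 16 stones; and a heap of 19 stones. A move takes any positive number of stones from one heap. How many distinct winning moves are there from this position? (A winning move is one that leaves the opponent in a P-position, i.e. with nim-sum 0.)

1

Compute the nim-sum pairwise:
10 XOR 7 = 13
13 XOR 6 = 11
11 XOR 1 = 10
10 XOR 16 = 26
26 XOR 19 = 9
The overall nim-sum is X = 9. A heap of size p has a winning move iff p XOR X < p (reduce it to p XOR X).
  10: 10 XOR 9 = 3 < 10 — winning move (to 3).
  7: 7 XOR 9 = 14 ≥ 7 — no move.
  6: 6 XOR 9 = 15 ≥ 6 — no move.
  1: 1 XOR 9 = 8 ≥ 1 — no move.
  16: 16 XOR 9 = 25 ≥ 16 — no move.
  19: 19 XOR 9 = 26 ≥ 19 — no move.
That gives 1 winning move.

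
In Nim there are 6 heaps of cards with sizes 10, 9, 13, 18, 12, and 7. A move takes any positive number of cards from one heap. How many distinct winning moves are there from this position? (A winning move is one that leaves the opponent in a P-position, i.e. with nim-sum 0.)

1

Nim-sum: 10 XOR 9 XOR 13 XOR 18 XOR 12 XOR 7 = 23.
The overall nim-sum is X = 23. A heap of size p has a winning move iff p XOR X < p (reduce it to p XOR X).
  10: 10 XOR 23 = 29 ≥ 10 — no move.
  9: 9 XOR 23 = 30 ≥ 9 — no move.
  13: 13 XOR 23 = 26 ≥ 13 — no move.
  18: 18 XOR 23 = 5 < 18 — winning move (to 5).
  12: 12 XOR 23 = 27 ≥ 12 — no move.
  7: 7 XOR 23 = 16 ≥ 7 — no move.
That gives 1 winning move.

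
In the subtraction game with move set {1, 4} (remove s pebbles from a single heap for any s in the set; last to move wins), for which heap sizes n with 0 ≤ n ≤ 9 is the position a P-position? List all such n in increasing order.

Build the Grundy sequence with g(k) = mex{g(k−s) : s ∈ {1, 4}, s ≤ k}:
g(0) = mex{} = 0
g(1) = mex{0} = 1
g(2) = mex{1} = 0
g(3) = mex{0} = 1
g(4) = mex{0,1} = 2
g(5) = mex{1,2} = 0
g(6) = mex{0} = 1
g(7) = mex{1} = 0
g(8) = mex{0,2} = 1
g(9) = mex{0,1} = 2
The P-positions (g = 0) in 0..9 are 0, 2, 5, 7.

0, 2, 5, 7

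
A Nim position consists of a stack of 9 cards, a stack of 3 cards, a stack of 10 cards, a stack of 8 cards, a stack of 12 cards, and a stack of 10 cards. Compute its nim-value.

14

Nim-sum: 9 ⊕ 3 ⊕ 10 ⊕ 8 ⊕ 12 ⊕ 10 = 14.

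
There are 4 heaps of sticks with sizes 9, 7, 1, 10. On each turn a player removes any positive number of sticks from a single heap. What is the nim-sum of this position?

Nim-sum: 9 ⊕ 7 ⊕ 1 ⊕ 10 = 5.

5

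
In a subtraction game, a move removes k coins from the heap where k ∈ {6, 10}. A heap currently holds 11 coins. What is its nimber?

Grundy values for subtraction set {6, 10}:
k:     0  1  2  3  4  5  6  7  8  9 10 11
g(k):  0  0  0  0  0  0  1  1  1  1  1  1
So g(11) = 1.

1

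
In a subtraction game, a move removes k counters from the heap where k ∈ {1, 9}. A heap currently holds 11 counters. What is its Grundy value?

1

Grundy values for subtraction set {1, 9}:
k:     0  1  2  3  4  5  6  7  8  9 10 11
g(k):  0  1  0  1  0  1  0  1  0  1  0  1
So g(11) = 1.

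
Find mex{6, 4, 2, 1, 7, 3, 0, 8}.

The values 0, 1, 2, 3, 4 are all present; 5 is the first non-negative integer missing from the set.

5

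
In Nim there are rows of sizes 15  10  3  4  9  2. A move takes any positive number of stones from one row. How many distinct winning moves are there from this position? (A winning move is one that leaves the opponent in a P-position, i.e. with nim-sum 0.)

3

Compute the nim-sum pairwise:
15 ^ 10 = 5
5 ^ 3 = 6
6 ^ 4 = 2
2 ^ 9 = 11
11 ^ 2 = 9
The overall nim-sum is X = 9. A row of size p has a winning move iff p XOR X < p (reduce it to p XOR X).
  15: 15 XOR 9 = 6 < 15 — winning move (to 6).
  10: 10 XOR 9 = 3 < 10 — winning move (to 3).
  3: 3 XOR 9 = 10 ≥ 3 — no move.
  4: 4 XOR 9 = 13 ≥ 4 — no move.
  9: 9 XOR 9 = 0 < 9 — winning move (to 0).
  2: 2 XOR 9 = 11 ≥ 2 — no move.
That gives 3 winning moves.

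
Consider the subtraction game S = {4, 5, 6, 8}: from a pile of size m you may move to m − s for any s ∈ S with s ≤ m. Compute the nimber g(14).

0

Build the Grundy sequence with g(k) = mex{g(k−s) : s ∈ {4, 5, 6, 8}, s ≤ k}:
g(0) = mex{} = 0
g(1) = mex{} = 0
g(2) = mex{} = 0
g(3) = mex{} = 0
g(4) = mex{0} = 1
g(5) = mex{0} = 1
g(6) = mex{0} = 1
g(7) = mex{0} = 1
g(8) = mex{0,1} = 2
g(9) = mex{0,1} = 2
g(10) = mex{0,1} = 2
g(11) = mex{0,1} = 2
g(12) = mex{1,2} = 0
g(13) = mex{1,2} = 0
g(14) = mex{1,2} = 0
So g(14) = 0.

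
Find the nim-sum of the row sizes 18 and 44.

62

Compute the nim-sum pairwise:
18 ⊕ 44 = 62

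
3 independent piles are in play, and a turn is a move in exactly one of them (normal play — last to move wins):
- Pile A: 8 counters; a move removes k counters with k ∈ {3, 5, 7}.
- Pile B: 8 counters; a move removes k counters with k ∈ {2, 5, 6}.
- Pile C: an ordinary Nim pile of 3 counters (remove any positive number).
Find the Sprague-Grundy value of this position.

1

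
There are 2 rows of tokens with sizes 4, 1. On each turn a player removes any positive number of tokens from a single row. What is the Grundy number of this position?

Bitwise XOR of the heap sizes:
  100  (4)
  001  (1)
  ---
  101  (5)

5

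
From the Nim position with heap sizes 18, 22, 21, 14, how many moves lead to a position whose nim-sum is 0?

3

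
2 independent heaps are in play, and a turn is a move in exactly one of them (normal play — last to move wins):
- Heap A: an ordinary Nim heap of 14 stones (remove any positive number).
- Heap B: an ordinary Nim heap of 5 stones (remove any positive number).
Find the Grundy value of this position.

Heap A is a plain Nim heap of size 14, so its Grundy value is 14.
Heap B is a plain Nim heap of size 5, so its Grundy value is 5.
By the Sprague-Grundy theorem, the Grundy value of a sum of independent games is the XOR of the component values.
Combined value = 14 ⊕ 5 = 11.

11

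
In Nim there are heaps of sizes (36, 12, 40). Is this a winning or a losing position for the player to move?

Losing position

Bitwise XOR of the heap sizes:
  100100  (36)
  001100  (12)
  101000  (40)
  ------
  000000  (0)
The nim-sum is 0, so this is a P-position: the player to move is in a losing position under optimal play.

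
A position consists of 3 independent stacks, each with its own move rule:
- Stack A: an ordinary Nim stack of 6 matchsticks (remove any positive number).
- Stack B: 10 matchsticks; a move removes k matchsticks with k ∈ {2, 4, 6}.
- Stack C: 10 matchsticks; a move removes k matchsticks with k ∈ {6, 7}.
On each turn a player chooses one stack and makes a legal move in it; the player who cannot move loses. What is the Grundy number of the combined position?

Stack A is a plain Nim stack of size 6, so its Grundy value is 6.
Build the Grundy sequence for stack B with g(k) = mex{g(k−s) : s ∈ {2, 4, 6}, s ≤ k}:
k:     0  1  2  3  4  5  6  7  8  9 10
g(k):  0  0  1  1  2  2  3  3  0  0  1
So g(10) = 1.
For stack C, compute g(0), g(1), … with moves {6, 7}:
g(0) = mex{} = 0
g(1) = mex{} = 0
g(2) = mex{} = 0
g(3) = mex{} = 0
g(4) = mex{} = 0
g(5) = mex{} = 0
g(6) = mex{0} = 1
g(7) = mex{0} = 1
g(8) = mex{0} = 1
g(9) = mex{0} = 1
g(10) = mex{0} = 1
So g(10) = 1.
By the Sprague-Grundy theorem, the Grundy value of a sum of independent games is the XOR of the component values.
Combined value = 6 XOR 1 XOR 1 = 6.

6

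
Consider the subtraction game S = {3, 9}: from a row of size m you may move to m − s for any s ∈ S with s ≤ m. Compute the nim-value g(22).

1

Grundy values for subtraction set {3, 9}:
k:     0  1  2  3  4  5  6  7  8  9 10 11 12 13 14 15 16 17 18 19 20 21 22
g(k):  0  0  0  1  1  1  0  0  0  1  1  1  0  0  0  1  1  1  0  0  0  1  1
So g(22) = 1.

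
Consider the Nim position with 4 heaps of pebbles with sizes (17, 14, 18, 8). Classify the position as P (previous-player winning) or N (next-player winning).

N-position

Nim-sum: 17 ⊕ 14 ⊕ 18 ⊕ 8 = 5.
The nim-sum is 5 ≠ 0, so this is an N-position: the player to move can win.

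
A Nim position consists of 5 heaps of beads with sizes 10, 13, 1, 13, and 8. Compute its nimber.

3

Compute the nim-sum pairwise:
10 ^ 13 = 7
7 ^ 1 = 6
6 ^ 13 = 11
11 ^ 8 = 3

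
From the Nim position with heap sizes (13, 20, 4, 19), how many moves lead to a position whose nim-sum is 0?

Nim-sum: 13 XOR 20 XOR 4 XOR 19 = 14.
The overall nim-sum is X = 14. A heap of size p has a winning move iff p XOR X < p (reduce it to p XOR X).
  13: 13 XOR 14 = 3 < 13 — winning move (to 3).
  20: 20 XOR 14 = 26 ≥ 20 — no move.
  4: 4 XOR 14 = 10 ≥ 4 — no move.
  19: 19 XOR 14 = 29 ≥ 19 — no move.
That gives 1 winning move.

1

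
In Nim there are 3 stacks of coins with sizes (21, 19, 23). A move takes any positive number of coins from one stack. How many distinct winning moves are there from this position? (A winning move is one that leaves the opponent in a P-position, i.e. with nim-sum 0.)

3

In binary:
  10101  (21)
  10011  (19)
  10111  (23)
  -----
  10001  (17)
The overall nim-sum is X = 17. A stack of size p has a winning move iff p XOR X < p (reduce it to p XOR X).
  21: 21 XOR 17 = 4 < 21 — winning move (to 4).
  19: 19 XOR 17 = 2 < 19 — winning move (to 2).
  23: 23 XOR 17 = 6 < 23 — winning move (to 6).
That gives 3 winning moves.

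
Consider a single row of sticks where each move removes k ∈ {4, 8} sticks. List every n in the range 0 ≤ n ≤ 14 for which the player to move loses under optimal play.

Build the Grundy sequence with g(k) = mex{g(k−s) : s ∈ {4, 8}, s ≤ k}:
g(0) = mex{} = 0
g(1) = mex{} = 0
g(2) = mex{} = 0
g(3) = mex{} = 0
g(4) = mex{0} = 1
g(5) = mex{0} = 1
g(6) = mex{0} = 1
g(7) = mex{0} = 1
g(8) = mex{0,1} = 2
g(9) = mex{0,1} = 2
g(10) = mex{0,1} = 2
g(11) = mex{0,1} = 2
g(12) = mex{1,2} = 0
g(13) = mex{1,2} = 0
g(14) = mex{1,2} = 0
The P-positions (g = 0) in 0..14 are 0, 1, 2, 3, 12, 13, 14.

0, 1, 2, 3, 12, 13, 14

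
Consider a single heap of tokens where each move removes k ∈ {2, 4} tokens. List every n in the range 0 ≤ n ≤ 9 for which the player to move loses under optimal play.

0, 1, 6, 7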